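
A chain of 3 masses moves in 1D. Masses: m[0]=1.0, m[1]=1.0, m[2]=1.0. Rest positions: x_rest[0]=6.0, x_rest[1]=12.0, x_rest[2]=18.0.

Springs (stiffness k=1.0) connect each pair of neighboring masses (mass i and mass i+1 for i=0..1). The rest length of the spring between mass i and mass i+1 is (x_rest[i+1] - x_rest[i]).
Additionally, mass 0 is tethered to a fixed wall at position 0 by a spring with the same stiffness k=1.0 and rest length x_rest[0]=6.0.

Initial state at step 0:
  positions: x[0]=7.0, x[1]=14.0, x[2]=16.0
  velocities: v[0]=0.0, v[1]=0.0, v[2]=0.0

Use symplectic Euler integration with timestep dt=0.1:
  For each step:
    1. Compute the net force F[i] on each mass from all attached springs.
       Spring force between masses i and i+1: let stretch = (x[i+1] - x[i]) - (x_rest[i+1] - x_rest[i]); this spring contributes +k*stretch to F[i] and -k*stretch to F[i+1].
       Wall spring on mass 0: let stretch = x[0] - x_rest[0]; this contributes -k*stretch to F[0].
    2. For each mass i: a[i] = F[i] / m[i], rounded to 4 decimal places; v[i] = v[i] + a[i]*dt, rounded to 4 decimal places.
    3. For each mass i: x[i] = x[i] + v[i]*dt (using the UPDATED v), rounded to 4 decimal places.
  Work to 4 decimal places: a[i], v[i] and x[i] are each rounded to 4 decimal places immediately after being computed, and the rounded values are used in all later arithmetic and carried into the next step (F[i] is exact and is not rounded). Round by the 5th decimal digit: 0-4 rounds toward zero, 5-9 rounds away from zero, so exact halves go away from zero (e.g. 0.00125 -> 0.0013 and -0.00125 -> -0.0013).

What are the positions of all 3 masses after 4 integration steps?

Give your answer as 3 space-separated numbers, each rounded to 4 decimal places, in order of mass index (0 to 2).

Answer: 6.9926 13.5208 16.3866

Derivation:
Step 0: x=[7.0000 14.0000 16.0000] v=[0.0000 0.0000 0.0000]
Step 1: x=[7.0000 13.9500 16.0400] v=[0.0000 -0.5000 0.4000]
Step 2: x=[6.9995 13.8514 16.1191] v=[-0.0050 -0.9860 0.7910]
Step 3: x=[6.9975 13.7070 16.2355] v=[-0.0198 -1.4444 1.1642]
Step 4: x=[6.9926 13.5208 16.3866] v=[-0.0486 -1.8625 1.5114]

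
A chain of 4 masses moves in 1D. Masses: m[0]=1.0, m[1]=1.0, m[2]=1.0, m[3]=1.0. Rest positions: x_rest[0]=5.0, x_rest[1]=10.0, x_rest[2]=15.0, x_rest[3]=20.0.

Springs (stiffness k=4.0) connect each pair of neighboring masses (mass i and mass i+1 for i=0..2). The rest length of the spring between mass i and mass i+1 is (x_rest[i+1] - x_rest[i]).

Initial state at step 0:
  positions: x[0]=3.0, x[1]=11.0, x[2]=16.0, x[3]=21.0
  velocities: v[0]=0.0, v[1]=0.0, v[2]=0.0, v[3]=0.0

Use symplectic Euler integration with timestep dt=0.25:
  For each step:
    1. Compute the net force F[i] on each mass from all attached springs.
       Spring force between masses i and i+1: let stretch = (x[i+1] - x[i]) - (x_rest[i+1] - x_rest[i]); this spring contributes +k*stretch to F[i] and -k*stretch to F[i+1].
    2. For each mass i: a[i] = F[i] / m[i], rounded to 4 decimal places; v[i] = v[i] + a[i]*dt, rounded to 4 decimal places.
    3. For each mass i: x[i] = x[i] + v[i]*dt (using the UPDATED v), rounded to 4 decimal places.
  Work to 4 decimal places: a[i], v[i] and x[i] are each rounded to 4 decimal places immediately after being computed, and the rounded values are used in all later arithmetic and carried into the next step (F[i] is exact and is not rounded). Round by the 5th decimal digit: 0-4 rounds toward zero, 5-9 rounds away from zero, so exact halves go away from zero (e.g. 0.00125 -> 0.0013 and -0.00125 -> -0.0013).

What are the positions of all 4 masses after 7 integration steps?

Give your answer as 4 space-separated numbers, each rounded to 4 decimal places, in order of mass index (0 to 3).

Step 0: x=[3.0000 11.0000 16.0000 21.0000] v=[0.0000 0.0000 0.0000 0.0000]
Step 1: x=[3.7500 10.2500 16.0000 21.0000] v=[3.0000 -3.0000 0.0000 0.0000]
Step 2: x=[4.8750 9.3125 15.8125 21.0000] v=[4.5000 -3.7500 -0.7500 0.0000]
Step 3: x=[5.8594 8.8906 15.2969 20.9531] v=[3.9375 -1.6875 -2.0625 -0.1875]
Step 4: x=[6.3516 9.3125 14.5938 20.7422] v=[1.9687 1.6876 -2.8126 -0.8437]
Step 5: x=[6.3340 10.3145 14.1074 20.2442] v=[-0.0704 4.0080 -1.9455 -1.9921]
Step 6: x=[6.0615 11.2696 14.2070 19.4620] v=[-1.0899 3.8204 0.3984 -3.1289]
Step 7: x=[5.8411 11.6570 14.8860 18.6160] v=[-0.8818 1.5497 2.7160 -3.3839]

Answer: 5.8411 11.6570 14.8860 18.6160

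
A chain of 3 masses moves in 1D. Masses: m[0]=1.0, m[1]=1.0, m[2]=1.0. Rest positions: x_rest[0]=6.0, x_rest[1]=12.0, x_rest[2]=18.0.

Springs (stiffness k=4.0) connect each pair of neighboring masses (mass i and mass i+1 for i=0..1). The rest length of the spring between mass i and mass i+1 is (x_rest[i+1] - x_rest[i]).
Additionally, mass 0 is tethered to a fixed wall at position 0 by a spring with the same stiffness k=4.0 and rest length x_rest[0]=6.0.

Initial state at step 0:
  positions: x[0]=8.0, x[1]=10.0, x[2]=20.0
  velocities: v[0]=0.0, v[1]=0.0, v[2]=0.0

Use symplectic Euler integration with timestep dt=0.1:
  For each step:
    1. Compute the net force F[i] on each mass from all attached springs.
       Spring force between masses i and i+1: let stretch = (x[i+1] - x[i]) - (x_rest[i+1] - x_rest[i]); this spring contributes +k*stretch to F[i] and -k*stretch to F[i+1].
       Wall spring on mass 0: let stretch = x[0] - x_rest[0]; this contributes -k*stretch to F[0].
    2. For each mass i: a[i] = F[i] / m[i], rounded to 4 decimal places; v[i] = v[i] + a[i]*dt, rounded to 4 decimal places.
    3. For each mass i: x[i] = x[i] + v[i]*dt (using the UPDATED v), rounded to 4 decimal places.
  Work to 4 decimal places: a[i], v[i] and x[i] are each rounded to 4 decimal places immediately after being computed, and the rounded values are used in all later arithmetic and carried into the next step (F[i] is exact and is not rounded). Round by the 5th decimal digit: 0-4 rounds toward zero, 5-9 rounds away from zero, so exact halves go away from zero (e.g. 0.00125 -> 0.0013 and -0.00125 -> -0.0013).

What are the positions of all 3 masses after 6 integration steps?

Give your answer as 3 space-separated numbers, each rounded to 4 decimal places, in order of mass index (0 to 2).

Answer: 4.8694 14.2293 17.7934

Derivation:
Step 0: x=[8.0000 10.0000 20.0000] v=[0.0000 0.0000 0.0000]
Step 1: x=[7.7600 10.3200 19.8400] v=[-2.4000 3.2000 -1.6000]
Step 2: x=[7.3120 10.9184 19.5392] v=[-4.4800 5.9840 -3.0080]
Step 3: x=[6.7158 11.7174 19.1336] v=[-5.9622 7.9898 -4.0563]
Step 4: x=[6.0510 12.6130 18.6713] v=[-6.6479 8.9556 -4.6228]
Step 5: x=[5.4067 13.4884 18.2067] v=[-6.4435 8.7541 -4.6461]
Step 6: x=[4.8694 14.2293 17.7934] v=[-5.3735 7.4087 -4.1334]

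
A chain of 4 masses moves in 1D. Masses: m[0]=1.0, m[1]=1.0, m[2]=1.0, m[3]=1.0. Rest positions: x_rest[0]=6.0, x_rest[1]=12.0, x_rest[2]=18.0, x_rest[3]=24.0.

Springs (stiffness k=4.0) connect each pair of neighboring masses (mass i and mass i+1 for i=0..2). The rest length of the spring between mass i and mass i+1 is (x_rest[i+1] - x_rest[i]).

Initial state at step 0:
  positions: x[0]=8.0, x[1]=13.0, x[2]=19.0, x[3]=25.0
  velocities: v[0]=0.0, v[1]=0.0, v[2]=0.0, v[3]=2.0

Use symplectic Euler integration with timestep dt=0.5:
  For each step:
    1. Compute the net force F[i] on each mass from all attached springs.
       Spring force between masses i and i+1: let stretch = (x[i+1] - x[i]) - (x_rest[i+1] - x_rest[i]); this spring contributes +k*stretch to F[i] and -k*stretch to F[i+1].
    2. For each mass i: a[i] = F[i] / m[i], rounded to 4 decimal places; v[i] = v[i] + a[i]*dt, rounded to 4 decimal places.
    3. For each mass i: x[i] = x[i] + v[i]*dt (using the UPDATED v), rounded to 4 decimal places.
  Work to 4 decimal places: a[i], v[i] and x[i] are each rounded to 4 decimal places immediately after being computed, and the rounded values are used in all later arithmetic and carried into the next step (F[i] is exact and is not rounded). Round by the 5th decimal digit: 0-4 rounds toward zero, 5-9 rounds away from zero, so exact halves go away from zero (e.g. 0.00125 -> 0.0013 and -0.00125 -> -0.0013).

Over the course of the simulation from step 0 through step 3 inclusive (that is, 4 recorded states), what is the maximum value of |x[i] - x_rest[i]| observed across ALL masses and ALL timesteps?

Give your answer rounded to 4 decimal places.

Answer: 3.0000

Derivation:
Step 0: x=[8.0000 13.0000 19.0000 25.0000] v=[0.0000 0.0000 0.0000 2.0000]
Step 1: x=[7.0000 14.0000 19.0000 26.0000] v=[-2.0000 2.0000 0.0000 2.0000]
Step 2: x=[7.0000 13.0000 21.0000 26.0000] v=[0.0000 -2.0000 4.0000 0.0000]
Step 3: x=[7.0000 14.0000 20.0000 27.0000] v=[0.0000 2.0000 -2.0000 2.0000]
Max displacement = 3.0000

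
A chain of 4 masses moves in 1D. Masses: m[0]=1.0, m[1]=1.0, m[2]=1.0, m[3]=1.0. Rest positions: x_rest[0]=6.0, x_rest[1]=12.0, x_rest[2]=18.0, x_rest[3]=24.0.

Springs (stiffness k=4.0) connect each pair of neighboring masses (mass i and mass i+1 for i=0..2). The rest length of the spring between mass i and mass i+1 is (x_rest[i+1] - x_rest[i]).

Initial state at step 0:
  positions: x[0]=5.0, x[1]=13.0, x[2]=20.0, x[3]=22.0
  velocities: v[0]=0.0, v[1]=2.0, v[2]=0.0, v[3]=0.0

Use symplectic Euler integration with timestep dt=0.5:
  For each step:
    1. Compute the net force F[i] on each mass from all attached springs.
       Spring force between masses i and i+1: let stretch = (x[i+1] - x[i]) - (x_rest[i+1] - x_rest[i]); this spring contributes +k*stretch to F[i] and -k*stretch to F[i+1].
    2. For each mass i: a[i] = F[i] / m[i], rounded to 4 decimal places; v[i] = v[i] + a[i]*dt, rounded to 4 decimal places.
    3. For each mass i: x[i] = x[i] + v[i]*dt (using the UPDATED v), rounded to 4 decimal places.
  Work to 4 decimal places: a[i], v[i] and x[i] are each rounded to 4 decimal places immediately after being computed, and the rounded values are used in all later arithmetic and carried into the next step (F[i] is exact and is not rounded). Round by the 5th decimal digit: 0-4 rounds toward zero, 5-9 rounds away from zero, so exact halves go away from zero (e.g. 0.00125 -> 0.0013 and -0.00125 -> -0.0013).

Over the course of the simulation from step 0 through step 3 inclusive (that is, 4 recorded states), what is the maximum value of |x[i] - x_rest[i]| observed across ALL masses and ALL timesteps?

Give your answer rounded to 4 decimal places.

Answer: 3.0000

Derivation:
Step 0: x=[5.0000 13.0000 20.0000 22.0000] v=[0.0000 2.0000 0.0000 0.0000]
Step 1: x=[7.0000 13.0000 15.0000 26.0000] v=[4.0000 0.0000 -10.0000 8.0000]
Step 2: x=[9.0000 9.0000 19.0000 25.0000] v=[4.0000 -8.0000 8.0000 -2.0000]
Step 3: x=[5.0000 15.0000 19.0000 24.0000] v=[-8.0000 12.0000 0.0000 -2.0000]
Max displacement = 3.0000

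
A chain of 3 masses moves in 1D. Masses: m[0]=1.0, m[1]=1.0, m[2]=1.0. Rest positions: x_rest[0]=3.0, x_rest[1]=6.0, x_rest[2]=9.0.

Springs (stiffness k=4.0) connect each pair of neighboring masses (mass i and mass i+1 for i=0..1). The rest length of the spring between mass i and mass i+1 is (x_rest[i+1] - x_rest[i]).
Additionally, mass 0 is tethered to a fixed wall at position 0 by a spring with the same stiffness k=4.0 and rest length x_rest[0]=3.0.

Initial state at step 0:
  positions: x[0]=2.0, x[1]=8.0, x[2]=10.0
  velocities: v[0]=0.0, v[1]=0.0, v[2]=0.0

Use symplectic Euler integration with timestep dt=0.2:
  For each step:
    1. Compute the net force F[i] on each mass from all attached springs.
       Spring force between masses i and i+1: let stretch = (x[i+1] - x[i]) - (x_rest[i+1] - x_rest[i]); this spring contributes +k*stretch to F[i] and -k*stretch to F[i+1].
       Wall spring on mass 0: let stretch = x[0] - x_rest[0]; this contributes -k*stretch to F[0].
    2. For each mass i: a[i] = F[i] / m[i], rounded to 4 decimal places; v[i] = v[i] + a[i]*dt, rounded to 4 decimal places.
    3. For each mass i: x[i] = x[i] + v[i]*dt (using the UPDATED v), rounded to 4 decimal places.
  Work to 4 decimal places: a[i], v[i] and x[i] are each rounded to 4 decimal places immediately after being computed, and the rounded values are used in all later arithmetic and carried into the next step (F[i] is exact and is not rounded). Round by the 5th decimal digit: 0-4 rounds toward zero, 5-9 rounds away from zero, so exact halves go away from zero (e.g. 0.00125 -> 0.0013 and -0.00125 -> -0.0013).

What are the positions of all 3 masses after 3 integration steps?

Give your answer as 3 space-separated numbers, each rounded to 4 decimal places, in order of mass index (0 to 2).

Step 0: x=[2.0000 8.0000 10.0000] v=[0.0000 0.0000 0.0000]
Step 1: x=[2.6400 7.3600 10.1600] v=[3.2000 -3.2000 0.8000]
Step 2: x=[3.6128 6.4128 10.3520] v=[4.8640 -4.7360 0.9600]
Step 3: x=[4.4556 5.6479 10.3937] v=[4.2138 -3.8246 0.2086]

Answer: 4.4556 5.6479 10.3937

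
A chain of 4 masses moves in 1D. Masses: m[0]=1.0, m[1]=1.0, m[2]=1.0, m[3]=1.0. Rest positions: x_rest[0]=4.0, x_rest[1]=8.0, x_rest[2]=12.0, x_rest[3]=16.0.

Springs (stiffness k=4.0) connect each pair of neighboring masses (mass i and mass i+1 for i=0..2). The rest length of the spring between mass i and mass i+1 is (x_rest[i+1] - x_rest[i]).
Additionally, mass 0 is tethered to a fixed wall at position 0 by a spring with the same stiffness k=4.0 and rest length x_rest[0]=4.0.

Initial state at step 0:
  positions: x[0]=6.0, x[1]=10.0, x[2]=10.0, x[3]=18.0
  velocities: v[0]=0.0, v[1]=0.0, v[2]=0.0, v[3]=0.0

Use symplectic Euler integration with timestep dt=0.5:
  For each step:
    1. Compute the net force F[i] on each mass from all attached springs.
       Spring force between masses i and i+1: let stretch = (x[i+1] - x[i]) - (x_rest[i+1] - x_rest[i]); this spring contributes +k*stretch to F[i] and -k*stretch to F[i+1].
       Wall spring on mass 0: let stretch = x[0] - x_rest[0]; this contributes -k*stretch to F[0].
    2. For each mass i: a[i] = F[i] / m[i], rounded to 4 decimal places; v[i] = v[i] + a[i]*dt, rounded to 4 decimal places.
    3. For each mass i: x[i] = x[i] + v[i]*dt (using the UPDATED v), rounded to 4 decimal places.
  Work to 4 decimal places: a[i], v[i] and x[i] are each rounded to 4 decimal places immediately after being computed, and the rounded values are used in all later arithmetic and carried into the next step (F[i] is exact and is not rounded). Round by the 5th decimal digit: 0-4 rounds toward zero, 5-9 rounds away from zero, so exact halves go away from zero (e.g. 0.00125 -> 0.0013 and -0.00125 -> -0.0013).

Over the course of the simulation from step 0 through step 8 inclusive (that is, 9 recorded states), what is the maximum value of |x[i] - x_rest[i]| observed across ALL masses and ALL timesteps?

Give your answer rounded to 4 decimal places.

Answer: 6.0000

Derivation:
Step 0: x=[6.0000 10.0000 10.0000 18.0000] v=[0.0000 0.0000 0.0000 0.0000]
Step 1: x=[4.0000 6.0000 18.0000 14.0000] v=[-4.0000 -8.0000 16.0000 -8.0000]
Step 2: x=[0.0000 12.0000 10.0000 18.0000] v=[-8.0000 12.0000 -16.0000 8.0000]
Step 3: x=[8.0000 4.0000 12.0000 18.0000] v=[16.0000 -16.0000 4.0000 0.0000]
Step 4: x=[4.0000 8.0000 12.0000 16.0000] v=[-8.0000 8.0000 0.0000 -4.0000]
Step 5: x=[0.0000 12.0000 12.0000 14.0000] v=[-8.0000 8.0000 0.0000 -4.0000]
Step 6: x=[8.0000 4.0000 14.0000 14.0000] v=[16.0000 -16.0000 4.0000 0.0000]
Step 7: x=[4.0000 10.0000 6.0000 18.0000] v=[-8.0000 12.0000 -16.0000 8.0000]
Step 8: x=[2.0000 6.0000 14.0000 14.0000] v=[-4.0000 -8.0000 16.0000 -8.0000]
Max displacement = 6.0000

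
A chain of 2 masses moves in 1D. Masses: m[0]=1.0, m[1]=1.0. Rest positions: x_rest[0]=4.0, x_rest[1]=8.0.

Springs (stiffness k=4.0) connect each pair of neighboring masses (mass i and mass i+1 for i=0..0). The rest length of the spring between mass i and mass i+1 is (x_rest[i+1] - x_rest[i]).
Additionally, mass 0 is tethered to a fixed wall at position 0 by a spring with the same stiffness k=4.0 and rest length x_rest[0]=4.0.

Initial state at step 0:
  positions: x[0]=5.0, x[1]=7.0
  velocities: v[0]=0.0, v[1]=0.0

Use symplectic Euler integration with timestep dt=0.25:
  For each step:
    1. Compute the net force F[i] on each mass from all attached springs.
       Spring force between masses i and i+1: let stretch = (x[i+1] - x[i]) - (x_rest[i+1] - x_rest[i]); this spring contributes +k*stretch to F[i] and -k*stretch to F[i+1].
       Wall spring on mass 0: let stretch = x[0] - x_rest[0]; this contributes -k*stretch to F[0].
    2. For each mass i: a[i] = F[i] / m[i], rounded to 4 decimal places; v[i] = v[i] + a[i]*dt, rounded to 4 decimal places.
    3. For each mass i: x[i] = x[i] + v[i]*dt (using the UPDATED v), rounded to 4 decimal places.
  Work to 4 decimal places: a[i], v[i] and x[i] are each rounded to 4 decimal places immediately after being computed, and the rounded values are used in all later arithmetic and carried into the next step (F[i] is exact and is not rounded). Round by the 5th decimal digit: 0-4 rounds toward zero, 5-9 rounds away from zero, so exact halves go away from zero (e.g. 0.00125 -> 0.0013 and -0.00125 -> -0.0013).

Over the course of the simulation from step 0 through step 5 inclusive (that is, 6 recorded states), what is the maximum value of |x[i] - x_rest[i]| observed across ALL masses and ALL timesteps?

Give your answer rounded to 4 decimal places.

Answer: 1.3281

Derivation:
Step 0: x=[5.0000 7.0000] v=[0.0000 0.0000]
Step 1: x=[4.2500 7.5000] v=[-3.0000 2.0000]
Step 2: x=[3.2500 8.1875] v=[-4.0000 2.7500]
Step 3: x=[2.6719 8.6406] v=[-2.3125 1.8125]
Step 4: x=[2.9180 8.6016] v=[0.9843 -0.1562]
Step 5: x=[3.8555 8.1417] v=[3.7499 -1.8398]
Max displacement = 1.3281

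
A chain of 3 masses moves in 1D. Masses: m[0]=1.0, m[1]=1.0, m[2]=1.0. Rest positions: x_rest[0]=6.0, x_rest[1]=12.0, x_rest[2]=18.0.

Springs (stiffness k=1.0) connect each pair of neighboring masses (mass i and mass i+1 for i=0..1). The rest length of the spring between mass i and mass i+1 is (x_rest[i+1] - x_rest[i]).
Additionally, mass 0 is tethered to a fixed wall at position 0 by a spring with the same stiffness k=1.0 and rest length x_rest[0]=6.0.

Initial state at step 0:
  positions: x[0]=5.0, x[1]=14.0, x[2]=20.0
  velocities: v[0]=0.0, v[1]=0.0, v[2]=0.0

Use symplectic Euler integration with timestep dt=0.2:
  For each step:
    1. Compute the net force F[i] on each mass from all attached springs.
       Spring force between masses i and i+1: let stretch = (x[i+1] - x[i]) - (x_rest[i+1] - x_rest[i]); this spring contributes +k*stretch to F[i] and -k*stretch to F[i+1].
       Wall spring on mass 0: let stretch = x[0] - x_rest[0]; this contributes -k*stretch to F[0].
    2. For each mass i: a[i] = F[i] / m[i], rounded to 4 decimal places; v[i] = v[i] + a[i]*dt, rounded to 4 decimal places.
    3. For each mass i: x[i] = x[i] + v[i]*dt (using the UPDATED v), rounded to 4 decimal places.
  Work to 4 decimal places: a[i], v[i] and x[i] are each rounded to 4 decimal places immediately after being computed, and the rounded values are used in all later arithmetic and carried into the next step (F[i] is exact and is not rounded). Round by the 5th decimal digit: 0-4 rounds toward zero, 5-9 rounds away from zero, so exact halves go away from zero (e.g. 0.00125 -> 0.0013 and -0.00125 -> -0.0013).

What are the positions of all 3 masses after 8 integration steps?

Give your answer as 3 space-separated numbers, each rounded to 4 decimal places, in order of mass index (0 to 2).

Answer: 7.8947 12.1674 19.3213

Derivation:
Step 0: x=[5.0000 14.0000 20.0000] v=[0.0000 0.0000 0.0000]
Step 1: x=[5.1600 13.8800 20.0000] v=[0.8000 -0.6000 0.0000]
Step 2: x=[5.4624 13.6560 19.9952] v=[1.5120 -1.1200 -0.0240]
Step 3: x=[5.8740 13.3578 19.9768] v=[2.0582 -1.4909 -0.0918]
Step 4: x=[6.3500 13.0250 19.9337] v=[2.3802 -1.6639 -0.2156]
Step 5: x=[6.8390 12.7016 19.8542] v=[2.4452 -1.6172 -0.3973]
Step 6: x=[7.2890 12.4298 19.7286] v=[2.2499 -1.3592 -0.6278]
Step 7: x=[7.6531 12.2443 19.5511] v=[1.8203 -0.9276 -0.8876]
Step 8: x=[7.8947 12.1674 19.3213] v=[1.2079 -0.3845 -1.1490]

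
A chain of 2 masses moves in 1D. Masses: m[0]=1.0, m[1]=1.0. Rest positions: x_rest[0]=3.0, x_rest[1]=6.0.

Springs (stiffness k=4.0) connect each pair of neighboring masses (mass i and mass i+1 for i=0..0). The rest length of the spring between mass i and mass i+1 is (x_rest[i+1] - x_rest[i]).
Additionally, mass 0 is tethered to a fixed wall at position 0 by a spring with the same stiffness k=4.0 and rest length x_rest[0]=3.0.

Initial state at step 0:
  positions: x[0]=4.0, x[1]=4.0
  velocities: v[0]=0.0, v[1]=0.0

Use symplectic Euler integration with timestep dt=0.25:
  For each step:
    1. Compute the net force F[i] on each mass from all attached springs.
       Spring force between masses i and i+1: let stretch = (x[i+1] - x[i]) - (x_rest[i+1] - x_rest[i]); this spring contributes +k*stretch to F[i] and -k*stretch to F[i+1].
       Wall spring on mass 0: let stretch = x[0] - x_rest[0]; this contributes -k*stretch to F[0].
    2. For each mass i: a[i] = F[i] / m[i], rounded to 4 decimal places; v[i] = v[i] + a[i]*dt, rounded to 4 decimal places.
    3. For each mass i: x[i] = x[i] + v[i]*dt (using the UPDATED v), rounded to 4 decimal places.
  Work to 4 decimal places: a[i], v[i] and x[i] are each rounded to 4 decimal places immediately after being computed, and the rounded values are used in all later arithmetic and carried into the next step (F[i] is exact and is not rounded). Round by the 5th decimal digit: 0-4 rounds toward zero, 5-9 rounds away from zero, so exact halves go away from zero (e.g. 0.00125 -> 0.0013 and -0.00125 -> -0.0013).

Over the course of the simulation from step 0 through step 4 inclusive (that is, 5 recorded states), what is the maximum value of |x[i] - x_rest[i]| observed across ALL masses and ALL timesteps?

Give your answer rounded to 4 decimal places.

Step 0: x=[4.0000 4.0000] v=[0.0000 0.0000]
Step 1: x=[3.0000 4.7500] v=[-4.0000 3.0000]
Step 2: x=[1.6875 5.8125] v=[-5.2500 4.2500]
Step 3: x=[0.9844 6.5938] v=[-2.8125 3.1250]
Step 4: x=[1.4375 6.7227] v=[1.8125 0.5156]
Max displacement = 2.0156

Answer: 2.0156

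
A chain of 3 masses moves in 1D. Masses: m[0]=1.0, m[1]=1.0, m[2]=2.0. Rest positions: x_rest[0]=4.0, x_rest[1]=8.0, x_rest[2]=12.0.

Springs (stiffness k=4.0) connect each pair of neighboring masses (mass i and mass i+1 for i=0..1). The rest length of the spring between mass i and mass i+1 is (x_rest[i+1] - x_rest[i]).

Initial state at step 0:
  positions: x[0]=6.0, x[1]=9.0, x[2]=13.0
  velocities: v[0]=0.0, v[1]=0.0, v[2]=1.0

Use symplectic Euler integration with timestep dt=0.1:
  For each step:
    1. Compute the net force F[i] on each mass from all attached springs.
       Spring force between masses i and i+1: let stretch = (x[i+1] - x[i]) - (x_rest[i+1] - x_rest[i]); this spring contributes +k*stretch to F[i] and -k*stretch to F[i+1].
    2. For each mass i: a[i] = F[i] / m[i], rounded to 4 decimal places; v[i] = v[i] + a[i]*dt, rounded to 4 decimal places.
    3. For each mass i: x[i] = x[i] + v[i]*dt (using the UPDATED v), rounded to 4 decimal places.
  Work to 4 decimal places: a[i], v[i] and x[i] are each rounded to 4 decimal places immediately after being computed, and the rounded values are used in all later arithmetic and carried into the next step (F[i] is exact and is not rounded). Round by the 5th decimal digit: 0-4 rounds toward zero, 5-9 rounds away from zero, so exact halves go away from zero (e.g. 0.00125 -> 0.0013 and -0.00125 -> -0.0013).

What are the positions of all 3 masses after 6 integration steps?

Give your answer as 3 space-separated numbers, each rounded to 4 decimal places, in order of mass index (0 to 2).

Step 0: x=[6.0000 9.0000 13.0000] v=[0.0000 0.0000 1.0000]
Step 1: x=[5.9600 9.0400 13.1000] v=[-0.4000 0.4000 1.0000]
Step 2: x=[5.8832 9.1192 13.1988] v=[-0.7680 0.7920 0.9880]
Step 3: x=[5.7758 9.2321 13.2960] v=[-1.0736 1.1294 0.9721]
Step 4: x=[5.6467 9.3693 13.3919] v=[-1.2911 1.3724 0.9593]
Step 5: x=[5.5065 9.5185 13.4874] v=[-1.4021 1.4924 0.9548]
Step 6: x=[5.3668 9.6660 13.5835] v=[-1.3973 1.4752 0.9610]

Answer: 5.3668 9.6660 13.5835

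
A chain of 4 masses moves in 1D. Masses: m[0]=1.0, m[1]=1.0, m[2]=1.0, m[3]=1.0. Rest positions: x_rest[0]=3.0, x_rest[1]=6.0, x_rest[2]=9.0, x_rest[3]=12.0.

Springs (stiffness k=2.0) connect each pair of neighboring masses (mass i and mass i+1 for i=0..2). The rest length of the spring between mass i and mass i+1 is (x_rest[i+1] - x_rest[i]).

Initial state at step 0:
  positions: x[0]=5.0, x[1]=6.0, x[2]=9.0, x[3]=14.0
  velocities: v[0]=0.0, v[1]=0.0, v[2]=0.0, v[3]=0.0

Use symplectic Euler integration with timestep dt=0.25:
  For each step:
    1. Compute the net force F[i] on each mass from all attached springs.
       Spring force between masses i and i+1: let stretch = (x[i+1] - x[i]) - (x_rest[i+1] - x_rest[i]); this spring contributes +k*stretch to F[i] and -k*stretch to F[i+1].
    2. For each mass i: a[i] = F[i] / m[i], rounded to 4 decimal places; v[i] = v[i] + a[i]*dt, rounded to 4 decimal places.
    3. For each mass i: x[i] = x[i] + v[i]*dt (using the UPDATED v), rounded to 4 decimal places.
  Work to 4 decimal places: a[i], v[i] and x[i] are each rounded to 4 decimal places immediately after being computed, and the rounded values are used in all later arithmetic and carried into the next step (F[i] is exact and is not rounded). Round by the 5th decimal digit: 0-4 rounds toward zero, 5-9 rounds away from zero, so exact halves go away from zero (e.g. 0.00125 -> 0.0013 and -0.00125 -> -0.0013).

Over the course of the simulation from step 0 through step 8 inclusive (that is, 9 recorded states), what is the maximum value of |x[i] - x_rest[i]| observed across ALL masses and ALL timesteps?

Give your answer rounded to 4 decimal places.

Step 0: x=[5.0000 6.0000 9.0000 14.0000] v=[0.0000 0.0000 0.0000 0.0000]
Step 1: x=[4.7500 6.2500 9.2500 13.7500] v=[-1.0000 1.0000 1.0000 -1.0000]
Step 2: x=[4.3125 6.6875 9.6875 13.3125] v=[-1.7500 1.7500 1.7500 -1.7500]
Step 3: x=[3.7969 7.2031 10.2031 12.7969] v=[-2.0625 2.0625 2.0625 -2.0625]
Step 4: x=[3.3321 7.6680 10.6680 12.3321] v=[-1.8594 1.8594 1.8594 -1.8594]
Step 5: x=[3.0342 7.9659 10.9659 12.0342] v=[-1.1915 1.1915 1.1915 -1.1915]
Step 6: x=[2.9778 8.0223 11.0223 11.9778] v=[-0.2257 0.2257 0.2257 -0.2257]
Step 7: x=[3.1770 7.8232 10.8232 12.1770] v=[0.7966 -0.7966 -0.7966 0.7966]
Step 8: x=[3.5819 7.4183 10.4183 12.5819] v=[1.6197 -1.6197 -1.6197 1.6197]
Max displacement = 2.0223

Answer: 2.0223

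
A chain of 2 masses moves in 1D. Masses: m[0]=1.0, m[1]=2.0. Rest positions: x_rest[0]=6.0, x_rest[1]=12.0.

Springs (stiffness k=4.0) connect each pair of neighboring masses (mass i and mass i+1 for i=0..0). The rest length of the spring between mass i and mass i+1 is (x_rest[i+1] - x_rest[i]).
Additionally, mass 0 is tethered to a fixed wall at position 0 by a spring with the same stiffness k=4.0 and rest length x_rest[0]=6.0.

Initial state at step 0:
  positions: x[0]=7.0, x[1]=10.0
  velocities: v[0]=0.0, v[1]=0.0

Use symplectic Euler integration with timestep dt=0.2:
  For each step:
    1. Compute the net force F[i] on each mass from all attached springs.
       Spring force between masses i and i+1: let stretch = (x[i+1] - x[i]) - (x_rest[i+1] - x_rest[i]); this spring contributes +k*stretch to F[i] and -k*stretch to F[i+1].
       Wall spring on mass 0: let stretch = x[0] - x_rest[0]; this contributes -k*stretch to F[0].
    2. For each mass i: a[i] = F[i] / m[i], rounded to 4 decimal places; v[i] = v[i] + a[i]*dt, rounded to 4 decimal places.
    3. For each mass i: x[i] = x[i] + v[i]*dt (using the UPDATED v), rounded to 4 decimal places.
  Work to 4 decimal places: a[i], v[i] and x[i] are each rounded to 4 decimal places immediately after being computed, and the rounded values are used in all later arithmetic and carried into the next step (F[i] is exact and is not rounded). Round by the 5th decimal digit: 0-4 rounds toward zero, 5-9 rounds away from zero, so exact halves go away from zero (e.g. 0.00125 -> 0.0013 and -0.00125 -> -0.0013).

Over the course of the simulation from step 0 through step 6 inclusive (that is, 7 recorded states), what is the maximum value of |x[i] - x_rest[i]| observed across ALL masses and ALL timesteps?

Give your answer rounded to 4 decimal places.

Answer: 2.3431

Derivation:
Step 0: x=[7.0000 10.0000] v=[0.0000 0.0000]
Step 1: x=[6.3600 10.2400] v=[-3.2000 1.2000]
Step 2: x=[5.3232 10.6496] v=[-5.1840 2.0480]
Step 3: x=[4.2869 11.1131] v=[-5.1814 2.3174]
Step 4: x=[3.6569 11.5105] v=[-3.1500 1.9869]
Step 5: x=[3.6984 11.7596] v=[0.2074 1.2455]
Step 6: x=[4.4379 11.8438] v=[3.6976 0.4210]
Max displacement = 2.3431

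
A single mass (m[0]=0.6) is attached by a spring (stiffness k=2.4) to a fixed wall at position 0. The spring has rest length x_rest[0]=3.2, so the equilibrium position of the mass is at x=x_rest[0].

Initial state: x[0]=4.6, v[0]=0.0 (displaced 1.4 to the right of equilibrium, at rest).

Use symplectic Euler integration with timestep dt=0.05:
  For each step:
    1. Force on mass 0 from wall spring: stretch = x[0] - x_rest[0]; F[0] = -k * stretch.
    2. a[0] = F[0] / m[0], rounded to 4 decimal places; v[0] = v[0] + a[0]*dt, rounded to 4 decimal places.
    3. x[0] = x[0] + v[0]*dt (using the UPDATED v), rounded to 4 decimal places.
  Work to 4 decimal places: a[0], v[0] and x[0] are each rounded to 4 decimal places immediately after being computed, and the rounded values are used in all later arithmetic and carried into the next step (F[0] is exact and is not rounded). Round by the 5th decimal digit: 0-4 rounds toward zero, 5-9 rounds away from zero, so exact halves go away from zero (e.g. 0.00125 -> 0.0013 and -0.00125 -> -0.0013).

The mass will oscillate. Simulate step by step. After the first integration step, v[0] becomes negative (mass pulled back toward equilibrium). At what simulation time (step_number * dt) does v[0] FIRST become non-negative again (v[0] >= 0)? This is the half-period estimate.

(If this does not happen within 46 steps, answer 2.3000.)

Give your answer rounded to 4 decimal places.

Answer: 1.6000

Derivation:
Step 0: x=[4.6000] v=[0.0000]
Step 1: x=[4.5860] v=[-0.2800]
Step 2: x=[4.5581] v=[-0.5572]
Step 3: x=[4.5167] v=[-0.8288]
Step 4: x=[4.4621] v=[-1.0921]
Step 5: x=[4.3949] v=[-1.3445]
Step 6: x=[4.3157] v=[-1.5835]
Step 7: x=[4.2254] v=[-1.8066]
Step 8: x=[4.1248] v=[-2.0117]
Step 9: x=[4.0150] v=[-2.1967]
Step 10: x=[3.8970] v=[-2.3597]
Step 11: x=[3.7720] v=[-2.4991]
Step 12: x=[3.6413] v=[-2.6135]
Step 13: x=[3.5062] v=[-2.7018]
Step 14: x=[3.3681] v=[-2.7630]
Step 15: x=[3.2283] v=[-2.7966]
Step 16: x=[3.0882] v=[-2.8023]
Step 17: x=[2.9492] v=[-2.7799]
Step 18: x=[2.8127] v=[-2.7297]
Step 19: x=[2.6801] v=[-2.6522]
Step 20: x=[2.5527] v=[-2.5482]
Step 21: x=[2.4318] v=[-2.4187]
Step 22: x=[2.3185] v=[-2.2651]
Step 23: x=[2.2141] v=[-2.0888]
Step 24: x=[2.1195] v=[-1.8916]
Step 25: x=[2.0357] v=[-1.6755]
Step 26: x=[1.9636] v=[-1.4426]
Step 27: x=[1.9038] v=[-1.1953]
Step 28: x=[1.8570] v=[-0.9361]
Step 29: x=[1.8236] v=[-0.6675]
Step 30: x=[1.8040] v=[-0.3922]
Step 31: x=[1.7984] v=[-0.1130]
Step 32: x=[1.8068] v=[0.1673]
First v>=0 after going negative at step 32, time=1.6000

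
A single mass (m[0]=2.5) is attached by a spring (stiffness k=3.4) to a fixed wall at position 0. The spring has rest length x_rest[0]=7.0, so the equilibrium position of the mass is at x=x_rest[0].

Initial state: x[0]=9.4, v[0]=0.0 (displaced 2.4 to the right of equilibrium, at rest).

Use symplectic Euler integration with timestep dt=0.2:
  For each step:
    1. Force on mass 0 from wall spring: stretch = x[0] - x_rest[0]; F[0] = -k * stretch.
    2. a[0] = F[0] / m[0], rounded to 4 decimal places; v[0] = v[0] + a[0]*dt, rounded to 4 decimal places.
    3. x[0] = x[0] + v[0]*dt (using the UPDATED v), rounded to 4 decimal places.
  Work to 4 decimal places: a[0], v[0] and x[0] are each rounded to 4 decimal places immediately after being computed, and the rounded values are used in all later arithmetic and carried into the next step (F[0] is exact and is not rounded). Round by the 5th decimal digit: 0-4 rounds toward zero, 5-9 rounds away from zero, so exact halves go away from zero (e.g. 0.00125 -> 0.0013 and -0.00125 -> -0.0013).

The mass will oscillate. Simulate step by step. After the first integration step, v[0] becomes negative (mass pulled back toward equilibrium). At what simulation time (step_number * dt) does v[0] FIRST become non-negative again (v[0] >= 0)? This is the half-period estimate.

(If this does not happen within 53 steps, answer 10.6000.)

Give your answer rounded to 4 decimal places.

Step 0: x=[9.4000] v=[0.0000]
Step 1: x=[9.2694] v=[-0.6528]
Step 2: x=[9.0154] v=[-1.2701]
Step 3: x=[8.6517] v=[-1.8183]
Step 4: x=[8.1982] v=[-2.2676]
Step 5: x=[7.6795] v=[-2.5935]
Step 6: x=[7.1238] v=[-2.7783]
Step 7: x=[6.5614] v=[-2.8120]
Step 8: x=[6.0229] v=[-2.6927]
Step 9: x=[5.5375] v=[-2.4269]
Step 10: x=[5.1317] v=[-2.0291]
Step 11: x=[4.8275] v=[-1.5209]
Step 12: x=[4.6415] v=[-0.9300]
Step 13: x=[4.5838] v=[-0.2885]
Step 14: x=[4.6575] v=[0.3687]
First v>=0 after going negative at step 14, time=2.8000

Answer: 2.8000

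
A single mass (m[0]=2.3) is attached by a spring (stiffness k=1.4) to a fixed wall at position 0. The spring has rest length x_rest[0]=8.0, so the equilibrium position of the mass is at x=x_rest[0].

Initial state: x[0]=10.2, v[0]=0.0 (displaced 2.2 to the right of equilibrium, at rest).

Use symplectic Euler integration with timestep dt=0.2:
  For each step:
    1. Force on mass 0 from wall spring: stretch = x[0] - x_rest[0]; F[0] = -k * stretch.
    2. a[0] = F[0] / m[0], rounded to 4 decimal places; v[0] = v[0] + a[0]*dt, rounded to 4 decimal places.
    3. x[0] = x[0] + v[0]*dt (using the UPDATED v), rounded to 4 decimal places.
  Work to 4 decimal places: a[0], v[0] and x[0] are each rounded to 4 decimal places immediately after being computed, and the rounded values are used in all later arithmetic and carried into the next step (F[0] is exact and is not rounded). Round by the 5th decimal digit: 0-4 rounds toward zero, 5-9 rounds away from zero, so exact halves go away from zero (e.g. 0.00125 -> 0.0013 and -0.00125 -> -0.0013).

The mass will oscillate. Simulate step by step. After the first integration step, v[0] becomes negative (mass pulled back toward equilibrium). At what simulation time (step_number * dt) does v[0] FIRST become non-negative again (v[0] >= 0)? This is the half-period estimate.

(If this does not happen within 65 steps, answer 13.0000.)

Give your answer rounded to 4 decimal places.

Answer: 4.2000

Derivation:
Step 0: x=[10.2000] v=[0.0000]
Step 1: x=[10.1464] v=[-0.2678]
Step 2: x=[10.0406] v=[-0.5291]
Step 3: x=[9.8851] v=[-0.7775]
Step 4: x=[9.6837] v=[-1.0070]
Step 5: x=[9.4413] v=[-1.2120]
Step 6: x=[9.1638] v=[-1.3875]
Step 7: x=[8.8580] v=[-1.5292]
Step 8: x=[8.5313] v=[-1.6337]
Step 9: x=[8.1916] v=[-1.6984]
Step 10: x=[7.8473] v=[-1.7217]
Step 11: x=[7.5067] v=[-1.7031]
Step 12: x=[7.1781] v=[-1.6430]
Step 13: x=[6.8695] v=[-1.5429]
Step 14: x=[6.5884] v=[-1.4053]
Step 15: x=[6.3417] v=[-1.2335]
Step 16: x=[6.1354] v=[-1.0316]
Step 17: x=[5.9745] v=[-0.8046]
Step 18: x=[5.8629] v=[-0.5580]
Step 19: x=[5.8033] v=[-0.2978]
Step 20: x=[5.7972] v=[-0.0304]
Step 21: x=[5.8448] v=[0.2378]
First v>=0 after going negative at step 21, time=4.2000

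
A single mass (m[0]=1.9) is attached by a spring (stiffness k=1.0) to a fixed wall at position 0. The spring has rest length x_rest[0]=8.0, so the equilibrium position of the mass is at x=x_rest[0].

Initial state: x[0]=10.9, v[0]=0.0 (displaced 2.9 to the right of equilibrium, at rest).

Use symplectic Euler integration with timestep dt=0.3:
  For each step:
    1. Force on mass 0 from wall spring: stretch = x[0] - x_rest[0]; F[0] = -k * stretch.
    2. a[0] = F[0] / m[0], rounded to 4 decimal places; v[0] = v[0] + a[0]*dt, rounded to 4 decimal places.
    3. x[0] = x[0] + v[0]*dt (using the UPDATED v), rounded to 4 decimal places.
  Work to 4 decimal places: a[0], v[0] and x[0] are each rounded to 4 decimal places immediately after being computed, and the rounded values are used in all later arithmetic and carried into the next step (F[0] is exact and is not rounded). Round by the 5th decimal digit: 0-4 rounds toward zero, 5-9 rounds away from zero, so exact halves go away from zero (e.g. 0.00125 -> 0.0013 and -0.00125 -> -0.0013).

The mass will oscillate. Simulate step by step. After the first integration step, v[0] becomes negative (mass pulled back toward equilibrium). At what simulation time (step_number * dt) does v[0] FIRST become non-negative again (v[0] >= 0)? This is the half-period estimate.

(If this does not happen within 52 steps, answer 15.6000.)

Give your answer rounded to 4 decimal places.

Step 0: x=[10.9000] v=[0.0000]
Step 1: x=[10.7626] v=[-0.4579]
Step 2: x=[10.4944] v=[-0.8941]
Step 3: x=[10.1080] v=[-1.2879]
Step 4: x=[9.6218] v=[-1.6208]
Step 5: x=[9.0587] v=[-1.8769]
Step 6: x=[8.4455] v=[-2.0441]
Step 7: x=[7.8112] v=[-2.1145]
Step 8: x=[7.1858] v=[-2.0847]
Step 9: x=[6.5989] v=[-1.9562]
Step 10: x=[6.0784] v=[-1.7350]
Step 11: x=[5.6489] v=[-1.4316]
Step 12: x=[5.3308] v=[-1.0604]
Step 13: x=[5.1391] v=[-0.6390]
Step 14: x=[5.0829] v=[-0.1873]
Step 15: x=[5.1649] v=[0.2733]
First v>=0 after going negative at step 15, time=4.5000

Answer: 4.5000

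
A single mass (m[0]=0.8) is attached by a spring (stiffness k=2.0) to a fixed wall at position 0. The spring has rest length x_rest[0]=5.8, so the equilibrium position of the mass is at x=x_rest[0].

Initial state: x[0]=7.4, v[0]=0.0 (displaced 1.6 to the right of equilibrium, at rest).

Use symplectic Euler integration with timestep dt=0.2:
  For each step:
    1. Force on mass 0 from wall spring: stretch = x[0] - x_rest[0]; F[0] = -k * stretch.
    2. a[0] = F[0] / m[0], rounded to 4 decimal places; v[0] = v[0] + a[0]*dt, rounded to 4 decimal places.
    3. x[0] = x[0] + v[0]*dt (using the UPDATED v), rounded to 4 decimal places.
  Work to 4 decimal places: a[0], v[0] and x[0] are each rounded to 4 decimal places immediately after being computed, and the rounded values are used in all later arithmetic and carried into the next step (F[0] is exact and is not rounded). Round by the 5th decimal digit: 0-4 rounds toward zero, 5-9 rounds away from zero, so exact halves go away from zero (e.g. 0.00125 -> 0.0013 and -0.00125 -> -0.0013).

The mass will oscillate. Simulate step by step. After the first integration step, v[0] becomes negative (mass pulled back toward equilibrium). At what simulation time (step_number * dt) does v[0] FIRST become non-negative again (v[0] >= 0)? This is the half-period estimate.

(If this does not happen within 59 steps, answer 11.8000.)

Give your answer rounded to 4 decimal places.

Step 0: x=[7.4000] v=[0.0000]
Step 1: x=[7.2400] v=[-0.8000]
Step 2: x=[6.9360] v=[-1.5200]
Step 3: x=[6.5184] v=[-2.0880]
Step 4: x=[6.0290] v=[-2.4472]
Step 5: x=[5.5167] v=[-2.5617]
Step 6: x=[5.0327] v=[-2.4200]
Step 7: x=[4.6254] v=[-2.0363]
Step 8: x=[4.3356] v=[-1.4490]
Step 9: x=[4.1922] v=[-0.7168]
Step 10: x=[4.2096] v=[0.0871]
First v>=0 after going negative at step 10, time=2.0000

Answer: 2.0000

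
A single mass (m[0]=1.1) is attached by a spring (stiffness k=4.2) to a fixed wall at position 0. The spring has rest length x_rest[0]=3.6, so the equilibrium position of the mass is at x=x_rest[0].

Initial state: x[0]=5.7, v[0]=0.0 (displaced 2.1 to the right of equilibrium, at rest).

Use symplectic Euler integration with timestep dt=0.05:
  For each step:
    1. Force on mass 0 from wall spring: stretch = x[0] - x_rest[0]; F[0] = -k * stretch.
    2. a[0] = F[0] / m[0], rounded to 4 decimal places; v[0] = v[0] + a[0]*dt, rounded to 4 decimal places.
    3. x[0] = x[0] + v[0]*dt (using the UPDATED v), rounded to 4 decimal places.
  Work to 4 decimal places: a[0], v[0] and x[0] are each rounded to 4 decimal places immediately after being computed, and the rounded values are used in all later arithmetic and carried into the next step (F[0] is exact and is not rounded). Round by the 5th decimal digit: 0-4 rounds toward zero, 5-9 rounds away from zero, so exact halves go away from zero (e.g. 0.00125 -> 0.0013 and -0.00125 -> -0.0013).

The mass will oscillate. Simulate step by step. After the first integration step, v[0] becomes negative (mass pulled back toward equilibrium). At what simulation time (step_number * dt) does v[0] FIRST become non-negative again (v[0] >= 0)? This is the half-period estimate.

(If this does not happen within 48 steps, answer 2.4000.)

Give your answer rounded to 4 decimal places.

Answer: 1.6500

Derivation:
Step 0: x=[5.7000] v=[0.0000]
Step 1: x=[5.6800] v=[-0.4009]
Step 2: x=[5.6401] v=[-0.7980]
Step 3: x=[5.5807] v=[-1.1875]
Step 4: x=[5.5024] v=[-1.5656]
Step 5: x=[5.4060] v=[-1.9288]
Step 6: x=[5.2923] v=[-2.2736]
Step 7: x=[5.1625] v=[-2.5967]
Step 8: x=[5.0178] v=[-2.8950]
Step 9: x=[4.8595] v=[-3.1657]
Step 10: x=[4.6892] v=[-3.4062]
Step 11: x=[4.5085] v=[-3.6141]
Step 12: x=[4.3191] v=[-3.7875]
Step 13: x=[4.1229] v=[-3.9248]
Step 14: x=[3.9217] v=[-4.0246]
Step 15: x=[3.7174] v=[-4.0860]
Step 16: x=[3.5120] v=[-4.1084]
Step 17: x=[3.3074] v=[-4.0916]
Step 18: x=[3.1056] v=[-4.0357]
Step 19: x=[2.9085] v=[-3.9413]
Step 20: x=[2.7180] v=[-3.8093]
Step 21: x=[2.5360] v=[-3.6409]
Step 22: x=[2.3641] v=[-3.4378]
Step 23: x=[2.2040] v=[-3.2019]
Step 24: x=[2.0572] v=[-2.9354]
Step 25: x=[1.9252] v=[-2.6409]
Step 26: x=[1.8091] v=[-2.3212]
Step 27: x=[1.7101] v=[-1.9793]
Step 28: x=[1.6292] v=[-1.6185]
Step 29: x=[1.5671] v=[-1.2423]
Step 30: x=[1.5244] v=[-0.8542]
Step 31: x=[1.5015] v=[-0.4580]
Step 32: x=[1.4986] v=[-0.0574]
Step 33: x=[1.5158] v=[0.3438]
First v>=0 after going negative at step 33, time=1.6500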